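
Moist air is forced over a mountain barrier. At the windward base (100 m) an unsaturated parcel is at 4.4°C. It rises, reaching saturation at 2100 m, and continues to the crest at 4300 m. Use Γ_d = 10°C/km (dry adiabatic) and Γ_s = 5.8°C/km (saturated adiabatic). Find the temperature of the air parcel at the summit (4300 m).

-28.36°C

100 → 2100 m (dry, 10°C/km): ΔT = -10 × 2 = -20°C → T = -15.6°C
2100 → 4300 m (saturated, 5.8°C/km): ΔT = -5.8 × 2.2 = -12.76°C → T = -28.36°C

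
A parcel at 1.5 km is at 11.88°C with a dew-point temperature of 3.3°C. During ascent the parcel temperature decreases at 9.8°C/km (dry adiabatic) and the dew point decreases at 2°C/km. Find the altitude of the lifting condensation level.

T and T_d converge at 9.8 − 2 = 7.8°C per km
Height above start = (11.88 − 3.3) / 7.8 = 1.1 km
LCL altitude = 1500 m + 1100 m = 2600 m

2.6 km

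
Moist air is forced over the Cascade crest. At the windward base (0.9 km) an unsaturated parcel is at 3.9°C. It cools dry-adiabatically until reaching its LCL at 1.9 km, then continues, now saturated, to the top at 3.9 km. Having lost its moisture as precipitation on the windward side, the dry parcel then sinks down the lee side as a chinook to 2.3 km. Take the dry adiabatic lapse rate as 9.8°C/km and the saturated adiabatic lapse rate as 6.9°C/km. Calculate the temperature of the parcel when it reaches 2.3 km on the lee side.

-4.02°C

900 → 1900 m (dry, 9.8°C/km): ΔT = -9.8 × 1 = -9.8°C → T = -5.9°C
1900 → 3900 m (saturated, 6.9°C/km): ΔT = -6.9 × 2 = -13.8°C → T = -19.7°C
3900 → 2300 m (dry descent, 9.8°C/km): ΔT = +9.8 × 1.6 = +15.68°C → T = -4.02°C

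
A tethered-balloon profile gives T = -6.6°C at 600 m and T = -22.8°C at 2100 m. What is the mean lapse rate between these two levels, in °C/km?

Γ = −ΔT/Δz = (-6.6 − (-22.8)) / (2100 − 600) m
  = 16.2°C / 1.5 km = 10.8°C/km

10.8°C/km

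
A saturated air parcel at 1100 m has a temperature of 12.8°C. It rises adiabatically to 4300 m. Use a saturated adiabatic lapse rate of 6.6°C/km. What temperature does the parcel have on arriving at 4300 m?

1100–4300 m, saturated adiabatic: Δz = 3.2 km ⇒ ΔT = -21.12°C; T = -8.32°C

-8.32°C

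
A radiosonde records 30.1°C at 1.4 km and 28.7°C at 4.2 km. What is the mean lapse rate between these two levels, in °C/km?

0.5°C/km

Γ = −ΔT/Δz = (30.1 − 28.7) / (4200 − 1400) m
  = 1.4°C / 2.8 km = 0.5°C/km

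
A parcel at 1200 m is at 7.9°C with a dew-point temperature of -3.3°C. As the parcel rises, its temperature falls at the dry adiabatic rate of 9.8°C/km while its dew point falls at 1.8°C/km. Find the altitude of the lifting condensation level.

T and T_d converge at 9.8 − 1.8 = 8°C per km
Height above start = (7.9 − (-3.3)) / 8 = 1.4 km
LCL altitude = 1200 m + 1400 m = 2600 m

2600 m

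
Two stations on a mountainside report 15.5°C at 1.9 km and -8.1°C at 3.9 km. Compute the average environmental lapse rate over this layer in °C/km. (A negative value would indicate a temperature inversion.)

11.8°C/km

Γ = −ΔT/Δz = (15.5 − (-8.1)) / (3900 − 1900) m
  = 23.6°C / 2 km = 11.8°C/km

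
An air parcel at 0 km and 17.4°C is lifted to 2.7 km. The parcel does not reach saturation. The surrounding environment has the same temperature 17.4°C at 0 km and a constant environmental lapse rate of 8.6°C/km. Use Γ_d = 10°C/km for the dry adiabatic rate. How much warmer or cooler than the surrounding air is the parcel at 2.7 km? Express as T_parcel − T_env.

-3.78°C (parcel cooler than environment)

Parcel:
  Dry to 2700 m: -10 × 2.7 km = -27°C, so T = -9.6°C.
Environment:
  Environment to 2700 m: -8.6 × 2.7 km = -23.22°C, so T = -5.82°C.
T_parcel − T_env = -9.6 − (-5.82) = -3.78°C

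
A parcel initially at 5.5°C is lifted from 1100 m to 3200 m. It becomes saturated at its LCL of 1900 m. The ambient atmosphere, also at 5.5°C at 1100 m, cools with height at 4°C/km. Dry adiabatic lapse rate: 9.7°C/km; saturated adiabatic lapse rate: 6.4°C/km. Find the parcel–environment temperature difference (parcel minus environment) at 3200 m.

-7.68°C (parcel cooler than environment)

Parcel:
  From 1100 m to 1900 m (dry): cools by 9.7 × 0.8 = 7.76°C, giving -2.26°C.
  From 1900 m to 3200 m (saturated): cools by 6.4 × 1.3 = 8.32°C, giving -10.58°C.
Environment:
  From 1100 m to 3200 m (environment): cools by 4 × 2.1 = 8.4°C, giving -2.9°C.
T_parcel − T_env = -10.58 − (-2.9) = -7.68°C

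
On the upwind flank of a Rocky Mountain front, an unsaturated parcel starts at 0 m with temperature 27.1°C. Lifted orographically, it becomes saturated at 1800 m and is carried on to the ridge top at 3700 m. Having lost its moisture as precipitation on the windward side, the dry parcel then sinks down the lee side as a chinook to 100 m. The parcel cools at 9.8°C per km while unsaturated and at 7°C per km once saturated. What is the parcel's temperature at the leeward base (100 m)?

0–1800 m, dry: Δz = 1.8 km ⇒ ΔT = -17.64°C; T = 9.46°C
1800–3700 m, saturated: Δz = 1.9 km ⇒ ΔT = -13.3°C; T = -3.84°C
3700–100 m, dry descent: Δz = 3.6 km ⇒ ΔT = +35.28°C; T = 31.44°C

31.44°C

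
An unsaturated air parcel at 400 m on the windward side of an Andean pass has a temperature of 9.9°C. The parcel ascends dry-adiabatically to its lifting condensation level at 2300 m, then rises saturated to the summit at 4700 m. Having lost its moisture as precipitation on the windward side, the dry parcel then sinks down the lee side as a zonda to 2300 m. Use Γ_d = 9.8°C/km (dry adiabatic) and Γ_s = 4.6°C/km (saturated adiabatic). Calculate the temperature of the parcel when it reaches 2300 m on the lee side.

3.76°C

400 → 2300 m (dry, 9.8°C/km): ΔT = -9.8 × 1.9 = -18.62°C → T = -8.72°C
2300 → 4700 m (saturated, 4.6°C/km): ΔT = -4.6 × 2.4 = -11.04°C → T = -19.76°C
4700 → 2300 m (dry descent, 9.8°C/km): ΔT = +9.8 × 2.4 = +23.52°C → T = 3.76°C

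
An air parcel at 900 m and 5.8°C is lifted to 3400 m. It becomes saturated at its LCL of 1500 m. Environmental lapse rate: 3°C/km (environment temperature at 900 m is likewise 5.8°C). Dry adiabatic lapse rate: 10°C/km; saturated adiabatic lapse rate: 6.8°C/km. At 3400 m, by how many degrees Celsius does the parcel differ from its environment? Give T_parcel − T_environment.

Parcel:
  900 → 1500 m (dry, 10°C/km): ΔT = -10 × 0.6 = -6°C → T = -0.2°C
  1500 → 3400 m (saturated, 6.8°C/km): ΔT = -6.8 × 1.9 = -12.92°C → T = -13.12°C
Environment:
  900 → 3400 m (environment, 3°C/km): ΔT = -3 × 2.5 = -7.5°C → T = -1.7°C
T_parcel − T_env = -13.12 − (-1.7) = -11.42°C

-11.42°C (parcel cooler than environment)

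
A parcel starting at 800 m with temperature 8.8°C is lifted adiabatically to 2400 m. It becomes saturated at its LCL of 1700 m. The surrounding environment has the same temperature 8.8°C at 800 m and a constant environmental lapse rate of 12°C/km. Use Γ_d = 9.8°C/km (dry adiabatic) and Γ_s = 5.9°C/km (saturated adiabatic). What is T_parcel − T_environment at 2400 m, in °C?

+6.25°C (parcel warmer than environment)

Parcel:
  800 → 1700 m (dry, 9.8°C/km): ΔT = -9.8 × 0.9 = -8.82°C → T = -0.02°C
  1700 → 2400 m (saturated, 5.9°C/km): ΔT = -5.9 × 0.7 = -4.13°C → T = -4.15°C
Environment:
  800 → 2400 m (environment, 12°C/km): ΔT = -12 × 1.6 = -19.2°C → T = -10.4°C
T_parcel − T_env = -4.15 − (-10.4) = +6.25°C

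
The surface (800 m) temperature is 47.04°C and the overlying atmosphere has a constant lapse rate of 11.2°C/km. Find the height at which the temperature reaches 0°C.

Height above start = (47.04 − 0) / 11.2 = 4.2 km
Altitude = 800 m + 4200 m = 5000 m

5000 m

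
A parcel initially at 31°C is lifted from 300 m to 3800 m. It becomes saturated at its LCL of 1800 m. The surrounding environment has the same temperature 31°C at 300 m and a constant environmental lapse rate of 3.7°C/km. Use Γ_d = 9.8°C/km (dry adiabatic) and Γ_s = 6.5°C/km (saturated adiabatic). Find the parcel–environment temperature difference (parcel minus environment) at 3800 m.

Parcel:
  From 300 m to 1800 m (dry): cools by 9.8 × 1.5 = 14.7°C, giving 16.3°C.
  From 1800 m to 3800 m (saturated): cools by 6.5 × 2 = 13°C, giving 3.3°C.
Environment:
  From 300 m to 3800 m (environment): cools by 3.7 × 3.5 = 12.95°C, giving 18.05°C.
T_parcel − T_env = 3.3 − 18.05 = -14.75°C

-14.75°C (parcel cooler than environment)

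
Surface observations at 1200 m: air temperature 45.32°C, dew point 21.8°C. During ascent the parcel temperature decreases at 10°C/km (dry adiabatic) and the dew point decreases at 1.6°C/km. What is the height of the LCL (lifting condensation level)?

4000 m

T and T_d converge at 10 − 1.6 = 8.4°C per km
Height above start = (45.32 − 21.8) / 8.4 = 2.8 km
LCL altitude = 1200 m + 2800 m = 4000 m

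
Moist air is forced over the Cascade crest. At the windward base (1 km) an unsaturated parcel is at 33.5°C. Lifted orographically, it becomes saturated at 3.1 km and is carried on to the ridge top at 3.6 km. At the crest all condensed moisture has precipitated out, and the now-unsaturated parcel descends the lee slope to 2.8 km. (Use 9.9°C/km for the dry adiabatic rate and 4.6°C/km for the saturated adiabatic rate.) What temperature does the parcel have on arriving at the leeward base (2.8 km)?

18.33°C

From 1000 m to 3100 m (dry): cools by 9.9 × 2.1 = 20.79°C, giving 12.71°C.
From 3100 m to 3600 m (saturated): cools by 4.6 × 0.5 = 2.3°C, giving 10.41°C.
From 3600 m to 2800 m (dry descent): warms by 9.9 × 0.8 = 7.92°C, giving 18.33°C.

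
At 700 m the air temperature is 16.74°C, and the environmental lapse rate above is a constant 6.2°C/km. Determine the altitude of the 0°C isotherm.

3400 m

Height above start = (16.74 − 0) / 6.2 = 2.7 km
Altitude = 700 m + 2700 m = 3400 m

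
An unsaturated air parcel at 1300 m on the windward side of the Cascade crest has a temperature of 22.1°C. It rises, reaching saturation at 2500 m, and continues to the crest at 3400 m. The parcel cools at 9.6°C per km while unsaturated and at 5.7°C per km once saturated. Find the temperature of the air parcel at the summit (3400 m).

5.45°C

Dry to 2500 m: -9.6 × 1.2 km = -11.52°C, so T = 10.58°C.
Saturated to 3400 m: -5.7 × 0.9 km = -5.13°C, so T = 5.45°C.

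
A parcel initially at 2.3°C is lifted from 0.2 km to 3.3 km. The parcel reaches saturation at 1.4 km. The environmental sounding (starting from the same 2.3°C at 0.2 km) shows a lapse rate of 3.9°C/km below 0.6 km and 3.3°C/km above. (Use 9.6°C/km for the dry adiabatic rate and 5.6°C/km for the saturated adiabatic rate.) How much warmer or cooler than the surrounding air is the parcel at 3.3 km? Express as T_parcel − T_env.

-11.69°C (parcel cooler than environment)

Parcel:
  Dry to 1400 m: -9.6 × 1.2 km = -11.52°C, so T = -9.22°C.
  Saturated to 3300 m: -5.6 × 1.9 km = -10.64°C, so T = -19.86°C.
Environment:
  Environment, lower layer to 600 m: -3.9 × 0.4 km = -1.56°C, so T = 0.74°C.
  Environment, upper layer to 3300 m: -3.3 × 2.7 km = -8.91°C, so T = -8.17°C.
T_parcel − T_env = -19.86 − (-8.17) = -11.69°C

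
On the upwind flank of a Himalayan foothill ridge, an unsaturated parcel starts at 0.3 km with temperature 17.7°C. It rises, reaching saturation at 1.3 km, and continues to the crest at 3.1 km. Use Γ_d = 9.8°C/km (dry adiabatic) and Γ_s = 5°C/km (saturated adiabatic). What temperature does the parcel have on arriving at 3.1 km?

-1.1°C

Dry to 1300 m: -9.8 × 1 km = -9.8°C, so T = 7.9°C.
Saturated to 3100 m: -5 × 1.8 km = -9°C, so T = -1.1°C.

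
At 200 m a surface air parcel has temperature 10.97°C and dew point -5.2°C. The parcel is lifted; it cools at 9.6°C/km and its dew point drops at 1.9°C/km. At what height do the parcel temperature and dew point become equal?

T and T_d converge at 9.6 − 1.9 = 7.7°C per km
Height above start = (10.97 − (-5.2)) / 7.7 = 2.1 km
LCL altitude = 200 m + 2100 m = 2300 m

2300 m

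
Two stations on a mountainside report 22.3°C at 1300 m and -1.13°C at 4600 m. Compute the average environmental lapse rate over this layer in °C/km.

Γ = −ΔT/Δz = (22.3 − (-1.13)) / (4600 − 1300) m
  = 23.43°C / 3.3 km = 7.1°C/km

7.1°C/km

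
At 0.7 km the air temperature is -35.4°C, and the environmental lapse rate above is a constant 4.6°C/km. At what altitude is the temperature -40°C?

1.7 km

Height above start = (-35.4 − (-40)) / 4.6 = 1 km
Altitude = 700 m + 1000 m = 1700 m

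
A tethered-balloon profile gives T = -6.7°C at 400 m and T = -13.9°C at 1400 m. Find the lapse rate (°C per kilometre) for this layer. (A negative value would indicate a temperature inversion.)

Γ = −ΔT/Δz = (-6.7 − (-13.9)) / (1400 − 400) m
  = 7.2°C / 1 km = 7.2°C/km

7.2°C/km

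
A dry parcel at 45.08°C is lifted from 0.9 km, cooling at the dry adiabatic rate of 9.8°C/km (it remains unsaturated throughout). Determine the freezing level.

Height above start = (45.08 − 0) / 9.8 = 4.6 km
Altitude = 900 m + 4600 m = 5500 m

5.5 km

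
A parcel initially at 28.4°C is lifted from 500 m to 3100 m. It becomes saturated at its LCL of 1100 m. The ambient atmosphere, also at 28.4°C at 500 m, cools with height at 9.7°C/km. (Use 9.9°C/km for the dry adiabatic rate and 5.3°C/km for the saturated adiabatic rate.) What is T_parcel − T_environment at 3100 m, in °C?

Parcel:
  500–1100 m, dry: Δz = 0.6 km ⇒ ΔT = -5.94°C; T = 22.46°C
  1100–3100 m, saturated: Δz = 2 km ⇒ ΔT = -10.6°C; T = 11.86°C
Environment:
  500–3100 m, environment: Δz = 2.6 km ⇒ ΔT = -25.22°C; T = 3.18°C
T_parcel − T_env = 11.86 − 3.18 = +8.68°C

+8.68°C (parcel warmer than environment)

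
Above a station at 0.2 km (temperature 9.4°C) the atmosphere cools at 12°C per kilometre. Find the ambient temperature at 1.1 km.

200–1100 m, environmental: Δz = 0.9 km ⇒ ΔT = -10.8°C; T = -1.4°C

-1.4°C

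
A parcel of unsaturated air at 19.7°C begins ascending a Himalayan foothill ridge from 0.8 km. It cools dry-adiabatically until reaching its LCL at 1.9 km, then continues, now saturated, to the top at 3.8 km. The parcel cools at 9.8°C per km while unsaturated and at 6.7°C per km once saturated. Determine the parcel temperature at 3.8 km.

-3.81°C

Dry to 1900 m: -9.8 × 1.1 km = -10.78°C, so T = 8.92°C.
Saturated to 3800 m: -6.7 × 1.9 km = -12.73°C, so T = -3.81°C.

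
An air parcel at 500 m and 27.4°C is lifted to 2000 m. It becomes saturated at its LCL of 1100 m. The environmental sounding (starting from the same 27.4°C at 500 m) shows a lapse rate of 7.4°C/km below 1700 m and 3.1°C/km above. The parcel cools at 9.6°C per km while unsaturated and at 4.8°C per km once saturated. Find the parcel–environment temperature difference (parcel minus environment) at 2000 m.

Parcel:
  500 → 1100 m (dry, 9.6°C/km): ΔT = -9.6 × 0.6 = -5.76°C → T = 21.64°C
  1100 → 2000 m (saturated, 4.8°C/km): ΔT = -4.8 × 0.9 = -4.32°C → T = 17.32°C
Environment:
  500 → 1700 m (environment, lower layer, 7.4°C/km): ΔT = -7.4 × 1.2 = -8.88°C → T = 18.52°C
  1700 → 2000 m (environment, upper layer, 3.1°C/km): ΔT = -3.1 × 0.3 = -0.93°C → T = 17.59°C
T_parcel − T_env = 17.32 − 17.59 = -0.27°C

-0.27°C (parcel cooler than environment)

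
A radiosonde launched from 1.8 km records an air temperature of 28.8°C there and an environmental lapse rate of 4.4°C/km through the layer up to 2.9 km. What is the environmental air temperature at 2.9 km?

23.96°C

1800–2900 m, environmental: Δz = 1.1 km ⇒ ΔT = -4.84°C; T = 23.96°C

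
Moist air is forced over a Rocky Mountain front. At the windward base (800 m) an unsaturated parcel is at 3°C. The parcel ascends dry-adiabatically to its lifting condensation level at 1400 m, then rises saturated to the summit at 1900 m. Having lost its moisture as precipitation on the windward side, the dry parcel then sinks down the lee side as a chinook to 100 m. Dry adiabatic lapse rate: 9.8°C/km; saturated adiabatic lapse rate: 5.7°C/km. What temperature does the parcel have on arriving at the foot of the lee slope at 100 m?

800 → 1400 m (dry, 9.8°C/km): ΔT = -9.8 × 0.6 = -5.88°C → T = -2.88°C
1400 → 1900 m (saturated, 5.7°C/km): ΔT = -5.7 × 0.5 = -2.85°C → T = -5.73°C
1900 → 100 m (dry descent, 9.8°C/km): ΔT = +9.8 × 1.8 = +17.64°C → T = 11.91°C

11.91°C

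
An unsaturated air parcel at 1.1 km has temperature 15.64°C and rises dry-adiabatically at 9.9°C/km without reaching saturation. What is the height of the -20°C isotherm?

Height above start = (15.64 − (-20)) / 9.9 = 3.6 km
Altitude = 1100 m + 3600 m = 4700 m

4.7 km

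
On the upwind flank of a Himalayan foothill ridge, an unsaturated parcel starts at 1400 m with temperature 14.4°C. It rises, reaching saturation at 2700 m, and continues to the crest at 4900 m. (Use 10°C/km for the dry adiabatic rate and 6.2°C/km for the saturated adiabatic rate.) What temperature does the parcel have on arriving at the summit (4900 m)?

-12.24°C

Dry to 2700 m: -10 × 1.3 km = -13°C, so T = 1.4°C.
Saturated to 4900 m: -6.2 × 2.2 km = -13.64°C, so T = -12.24°C.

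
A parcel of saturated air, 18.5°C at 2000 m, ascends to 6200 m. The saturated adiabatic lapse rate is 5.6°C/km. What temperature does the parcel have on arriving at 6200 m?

-5.02°C

2000 → 6200 m (saturated adiabatic, 5.6°C/km): ΔT = -5.6 × 4.2 = -23.52°C → T = -5.02°C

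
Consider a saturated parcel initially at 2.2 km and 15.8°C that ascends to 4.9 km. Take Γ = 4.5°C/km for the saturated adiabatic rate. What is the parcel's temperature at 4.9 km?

3.65°C

From 2200 m to 4900 m (saturated adiabatic): cools by 4.5 × 2.7 = 12.15°C, giving 3.65°C.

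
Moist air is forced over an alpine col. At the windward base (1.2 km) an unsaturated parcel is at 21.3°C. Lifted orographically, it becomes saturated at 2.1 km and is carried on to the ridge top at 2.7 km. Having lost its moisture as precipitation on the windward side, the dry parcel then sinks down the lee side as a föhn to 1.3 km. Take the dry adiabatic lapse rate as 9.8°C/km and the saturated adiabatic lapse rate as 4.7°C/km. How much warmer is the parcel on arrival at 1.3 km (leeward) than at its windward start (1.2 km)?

1200 → 2100 m (dry, 9.8°C/km): ΔT = -9.8 × 0.9 = -8.82°C → T = 12.48°C
2100 → 2700 m (saturated, 4.7°C/km): ΔT = -4.7 × 0.6 = -2.82°C → T = 9.66°C
2700 → 1300 m (dry descent, 9.8°C/km): ΔT = +9.8 × 1.4 = +13.72°C → T = 23.38°C
Net change vs windward start: 23.38 − 21.3 = +2.08°C

+2.08°C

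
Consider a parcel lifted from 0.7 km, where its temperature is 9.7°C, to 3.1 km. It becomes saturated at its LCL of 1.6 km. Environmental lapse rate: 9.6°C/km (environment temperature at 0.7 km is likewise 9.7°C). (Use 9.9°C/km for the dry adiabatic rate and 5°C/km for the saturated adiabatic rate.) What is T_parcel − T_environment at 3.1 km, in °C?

Parcel:
  700 → 1600 m (dry, 9.9°C/km): ΔT = -9.9 × 0.9 = -8.91°C → T = 0.79°C
  1600 → 3100 m (saturated, 5°C/km): ΔT = -5 × 1.5 = -7.5°C → T = -6.71°C
Environment:
  700 → 3100 m (environment, 9.6°C/km): ΔT = -9.6 × 2.4 = -23.04°C → T = -13.34°C
T_parcel − T_env = -6.71 − (-13.34) = +6.63°C

+6.63°C (parcel warmer than environment)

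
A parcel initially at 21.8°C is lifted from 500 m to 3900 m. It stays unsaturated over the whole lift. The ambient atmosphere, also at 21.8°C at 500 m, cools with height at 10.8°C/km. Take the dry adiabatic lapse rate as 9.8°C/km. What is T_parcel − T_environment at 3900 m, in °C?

+3.4°C (parcel warmer than environment)

Parcel:
  Dry to 3900 m: -9.8 × 3.4 km = -33.32°C, so T = -11.52°C.
Environment:
  Environment to 3900 m: -10.8 × 3.4 km = -36.72°C, so T = -14.92°C.
T_parcel − T_env = -11.52 − (-14.92) = +3.4°C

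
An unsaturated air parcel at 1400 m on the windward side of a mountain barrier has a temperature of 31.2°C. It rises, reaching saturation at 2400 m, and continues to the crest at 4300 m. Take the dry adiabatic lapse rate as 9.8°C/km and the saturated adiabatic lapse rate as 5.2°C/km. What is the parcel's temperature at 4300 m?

11.52°C

Dry to 2400 m: -9.8 × 1 km = -9.8°C, so T = 21.4°C.
Saturated to 4300 m: -5.2 × 1.9 km = -9.88°C, so T = 11.52°C.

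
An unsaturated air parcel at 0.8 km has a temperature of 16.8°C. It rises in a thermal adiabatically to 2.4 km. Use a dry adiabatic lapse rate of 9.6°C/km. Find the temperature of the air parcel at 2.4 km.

800 → 2400 m (dry adiabatic, 9.6°C/km): ΔT = -9.6 × 1.6 = -15.36°C → T = 1.44°C

1.44°C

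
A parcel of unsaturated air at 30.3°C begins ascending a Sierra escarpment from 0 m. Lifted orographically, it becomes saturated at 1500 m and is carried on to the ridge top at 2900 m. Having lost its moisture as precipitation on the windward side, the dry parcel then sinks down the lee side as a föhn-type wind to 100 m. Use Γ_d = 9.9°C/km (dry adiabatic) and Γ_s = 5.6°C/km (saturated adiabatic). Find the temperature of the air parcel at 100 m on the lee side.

Dry to 1500 m: -9.9 × 1.5 km = -14.85°C, so T = 15.45°C.
Saturated to 2900 m: -5.6 × 1.4 km = -7.84°C, so T = 7.61°C.
Dry descent to 100 m: +9.9 × 2.8 km = +27.72°C, so T = 35.33°C.

35.33°C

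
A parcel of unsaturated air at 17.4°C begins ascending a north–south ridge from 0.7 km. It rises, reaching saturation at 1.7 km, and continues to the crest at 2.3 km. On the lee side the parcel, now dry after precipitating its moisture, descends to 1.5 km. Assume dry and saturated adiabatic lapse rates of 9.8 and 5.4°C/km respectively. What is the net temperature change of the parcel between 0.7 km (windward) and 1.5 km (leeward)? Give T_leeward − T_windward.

From 700 m to 1700 m (dry): cools by 9.8 × 1 = 9.8°C, giving 7.6°C.
From 1700 m to 2300 m (saturated): cools by 5.4 × 0.6 = 3.24°C, giving 4.36°C.
From 2300 m to 1500 m (dry descent): warms by 9.8 × 0.8 = 7.84°C, giving 12.2°C.
Net change vs windward start: 12.2 − 17.4 = -5.2°C

-5.2°C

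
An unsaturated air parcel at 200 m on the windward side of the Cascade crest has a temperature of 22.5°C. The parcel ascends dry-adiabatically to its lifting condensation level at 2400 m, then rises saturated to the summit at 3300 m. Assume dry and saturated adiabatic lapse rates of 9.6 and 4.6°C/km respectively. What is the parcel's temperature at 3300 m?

200–2400 m, dry: Δz = 2.2 km ⇒ ΔT = -21.12°C; T = 1.38°C
2400–3300 m, saturated: Δz = 0.9 km ⇒ ΔT = -4.14°C; T = -2.76°C

-2.76°C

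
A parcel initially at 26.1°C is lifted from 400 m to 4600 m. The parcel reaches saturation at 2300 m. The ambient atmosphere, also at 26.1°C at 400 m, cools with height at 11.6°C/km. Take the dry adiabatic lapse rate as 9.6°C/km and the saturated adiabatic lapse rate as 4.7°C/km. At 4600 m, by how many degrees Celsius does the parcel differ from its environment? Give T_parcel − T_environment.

+19.67°C (parcel warmer than environment)

Parcel:
  400–2300 m, dry: Δz = 1.9 km ⇒ ΔT = -18.24°C; T = 7.86°C
  2300–4600 m, saturated: Δz = 2.3 km ⇒ ΔT = -10.81°C; T = -2.95°C
Environment:
  400–4600 m, environment: Δz = 4.2 km ⇒ ΔT = -48.72°C; T = -22.62°C
T_parcel − T_env = -2.95 − (-22.62) = +19.67°C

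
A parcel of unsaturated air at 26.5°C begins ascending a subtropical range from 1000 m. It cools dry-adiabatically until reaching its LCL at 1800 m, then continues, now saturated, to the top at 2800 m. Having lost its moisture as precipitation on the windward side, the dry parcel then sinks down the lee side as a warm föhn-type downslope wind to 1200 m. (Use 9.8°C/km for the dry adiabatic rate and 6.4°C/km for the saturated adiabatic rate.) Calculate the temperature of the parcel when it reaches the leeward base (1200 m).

27.94°C

1000–1800 m, dry: Δz = 0.8 km ⇒ ΔT = -7.84°C; T = 18.66°C
1800–2800 m, saturated: Δz = 1 km ⇒ ΔT = -6.4°C; T = 12.26°C
2800–1200 m, dry descent: Δz = 1.6 km ⇒ ΔT = +15.68°C; T = 27.94°C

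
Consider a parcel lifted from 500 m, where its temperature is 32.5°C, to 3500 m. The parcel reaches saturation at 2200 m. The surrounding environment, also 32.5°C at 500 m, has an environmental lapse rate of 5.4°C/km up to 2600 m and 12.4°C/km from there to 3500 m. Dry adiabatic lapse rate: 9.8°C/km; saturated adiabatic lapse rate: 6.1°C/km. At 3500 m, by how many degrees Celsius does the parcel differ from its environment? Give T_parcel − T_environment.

-2.09°C (parcel cooler than environment)

Parcel:
  From 500 m to 2200 m (dry): cools by 9.8 × 1.7 = 16.66°C, giving 15.84°C.
  From 2200 m to 3500 m (saturated): cools by 6.1 × 1.3 = 7.93°C, giving 7.91°C.
Environment:
  From 500 m to 2600 m (environment, lower layer): cools by 5.4 × 2.1 = 11.34°C, giving 21.16°C.
  From 2600 m to 3500 m (environment, upper layer): cools by 12.4 × 0.9 = 11.16°C, giving 10°C.
T_parcel − T_env = 7.91 − 10 = -2.09°C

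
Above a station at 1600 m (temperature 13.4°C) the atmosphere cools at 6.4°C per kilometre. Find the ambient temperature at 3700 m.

-0.04°C

1600 → 3700 m (environmental, 6.4°C/km): ΔT = -6.4 × 2.1 = -13.44°C → T = -0.04°C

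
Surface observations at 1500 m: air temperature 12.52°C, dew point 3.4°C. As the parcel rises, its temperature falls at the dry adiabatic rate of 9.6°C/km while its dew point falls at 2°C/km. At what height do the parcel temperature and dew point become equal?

T and T_d converge at 9.6 − 2 = 7.6°C per km
Height above start = (12.52 − 3.4) / 7.6 = 1.2 km
LCL altitude = 1500 m + 1200 m = 2700 m

2700 m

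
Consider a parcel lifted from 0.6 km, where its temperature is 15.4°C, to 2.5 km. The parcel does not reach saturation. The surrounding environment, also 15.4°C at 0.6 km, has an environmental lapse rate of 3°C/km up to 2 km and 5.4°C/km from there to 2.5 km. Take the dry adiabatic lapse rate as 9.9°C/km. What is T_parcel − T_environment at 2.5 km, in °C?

Parcel:
  600 → 2500 m (dry, 9.9°C/km): ΔT = -9.9 × 1.9 = -18.81°C → T = -3.41°C
Environment:
  600 → 2000 m (environment, lower layer, 3°C/km): ΔT = -3 × 1.4 = -4.2°C → T = 11.2°C
  2000 → 2500 m (environment, upper layer, 5.4°C/km): ΔT = -5.4 × 0.5 = -2.7°C → T = 8.5°C
T_parcel − T_env = -3.41 − 8.5 = -11.91°C

-11.91°C (parcel cooler than environment)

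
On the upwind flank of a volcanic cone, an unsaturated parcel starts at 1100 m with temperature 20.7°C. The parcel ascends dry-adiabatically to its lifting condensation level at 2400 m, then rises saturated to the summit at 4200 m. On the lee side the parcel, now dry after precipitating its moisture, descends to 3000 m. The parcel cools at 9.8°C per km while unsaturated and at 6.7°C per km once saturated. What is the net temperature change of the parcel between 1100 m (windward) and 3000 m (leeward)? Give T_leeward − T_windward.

-13.04°C

1100–2400 m, dry: Δz = 1.3 km ⇒ ΔT = -12.74°C; T = 7.96°C
2400–4200 m, saturated: Δz = 1.8 km ⇒ ΔT = -12.06°C; T = -4.1°C
4200–3000 m, dry descent: Δz = 1.2 km ⇒ ΔT = +11.76°C; T = 7.66°C
Net change vs windward start: 7.66 − 20.7 = -13.04°C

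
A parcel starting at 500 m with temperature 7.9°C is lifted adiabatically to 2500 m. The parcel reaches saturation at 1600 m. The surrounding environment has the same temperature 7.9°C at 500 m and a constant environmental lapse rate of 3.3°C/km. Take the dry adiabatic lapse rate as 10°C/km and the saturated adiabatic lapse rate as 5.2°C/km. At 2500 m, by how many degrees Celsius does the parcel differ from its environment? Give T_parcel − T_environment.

-9.08°C (parcel cooler than environment)

Parcel:
  Dry to 1600 m: -10 × 1.1 km = -11°C, so T = -3.1°C.
  Saturated to 2500 m: -5.2 × 0.9 km = -4.68°C, so T = -7.78°C.
Environment:
  Environment to 2500 m: -3.3 × 2 km = -6.6°C, so T = 1.3°C.
T_parcel − T_env = -7.78 − 1.3 = -9.08°C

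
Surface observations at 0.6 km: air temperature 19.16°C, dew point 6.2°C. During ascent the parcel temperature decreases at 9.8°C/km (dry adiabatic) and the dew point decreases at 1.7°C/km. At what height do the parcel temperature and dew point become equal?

T and T_d converge at 9.8 − 1.7 = 8.1°C per km
Height above start = (19.16 − 6.2) / 8.1 = 1.6 km
LCL altitude = 600 m + 1600 m = 2200 m

2.2 km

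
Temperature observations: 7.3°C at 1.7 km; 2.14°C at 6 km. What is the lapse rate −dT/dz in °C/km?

1.2°C/km

Γ = −ΔT/Δz = (7.3 − 2.14) / (6000 − 1700) m
  = 5.16°C / 4.3 km = 1.2°C/km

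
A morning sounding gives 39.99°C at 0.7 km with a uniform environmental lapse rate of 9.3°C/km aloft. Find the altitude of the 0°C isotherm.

Height above start = (39.99 − 0) / 9.3 = 4.3 km
Altitude = 700 m + 4300 m = 5000 m

5 km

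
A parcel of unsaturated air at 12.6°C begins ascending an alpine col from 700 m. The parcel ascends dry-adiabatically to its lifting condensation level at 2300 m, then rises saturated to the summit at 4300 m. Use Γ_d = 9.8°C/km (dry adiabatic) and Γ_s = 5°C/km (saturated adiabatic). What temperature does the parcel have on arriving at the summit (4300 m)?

From 700 m to 2300 m (dry): cools by 9.8 × 1.6 = 15.68°C, giving -3.08°C.
From 2300 m to 4300 m (saturated): cools by 5 × 2 = 10°C, giving -13.08°C.

-13.08°C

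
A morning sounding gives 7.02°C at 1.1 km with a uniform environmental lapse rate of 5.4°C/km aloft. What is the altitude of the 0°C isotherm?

Height above start = (7.02 − 0) / 5.4 = 1.3 km
Altitude = 1100 m + 1300 m = 2400 m

2.4 km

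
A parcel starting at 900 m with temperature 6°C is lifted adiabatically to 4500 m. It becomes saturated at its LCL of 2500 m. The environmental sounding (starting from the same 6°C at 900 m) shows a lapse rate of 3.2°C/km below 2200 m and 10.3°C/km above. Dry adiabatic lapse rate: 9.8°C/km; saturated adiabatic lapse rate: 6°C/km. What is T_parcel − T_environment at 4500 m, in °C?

Parcel:
  From 900 m to 2500 m (dry): cools by 9.8 × 1.6 = 15.68°C, giving -9.68°C.
  From 2500 m to 4500 m (saturated): cools by 6 × 2 = 12°C, giving -21.68°C.
Environment:
  From 900 m to 2200 m (environment, lower layer): cools by 3.2 × 1.3 = 4.16°C, giving 1.84°C.
  From 2200 m to 4500 m (environment, upper layer): cools by 10.3 × 2.3 = 23.69°C, giving -21.85°C.
T_parcel − T_env = -21.68 − (-21.85) = +0.17°C

+0.17°C (parcel warmer than environment)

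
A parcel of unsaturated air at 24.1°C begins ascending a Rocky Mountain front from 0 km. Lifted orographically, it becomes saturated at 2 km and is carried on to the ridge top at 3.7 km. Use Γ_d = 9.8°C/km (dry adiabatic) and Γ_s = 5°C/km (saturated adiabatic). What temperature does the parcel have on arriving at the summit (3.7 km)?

-4°C

0 → 2000 m (dry, 9.8°C/km): ΔT = -9.8 × 2 = -19.6°C → T = 4.5°C
2000 → 3700 m (saturated, 5°C/km): ΔT = -5 × 1.7 = -8.5°C → T = -4°C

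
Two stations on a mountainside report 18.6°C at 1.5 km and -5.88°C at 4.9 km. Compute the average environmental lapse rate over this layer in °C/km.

7.2°C/km

Γ = −ΔT/Δz = (18.6 − (-5.88)) / (4900 − 1500) m
  = 24.48°C / 3.4 km = 7.2°C/km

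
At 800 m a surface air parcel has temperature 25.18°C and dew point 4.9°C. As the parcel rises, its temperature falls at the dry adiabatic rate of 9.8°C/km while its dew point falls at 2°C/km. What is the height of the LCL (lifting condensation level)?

3400 m

T and T_d converge at 9.8 − 2 = 7.8°C per km
Height above start = (25.18 − 4.9) / 7.8 = 2.6 km
LCL altitude = 800 m + 2600 m = 3400 m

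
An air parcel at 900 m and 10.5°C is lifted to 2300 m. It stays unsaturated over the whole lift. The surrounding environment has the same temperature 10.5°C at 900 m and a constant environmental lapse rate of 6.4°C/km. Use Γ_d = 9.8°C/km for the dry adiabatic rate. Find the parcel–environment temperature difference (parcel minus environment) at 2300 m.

-4.76°C (parcel cooler than environment)

Parcel:
  900–2300 m, dry: Δz = 1.4 km ⇒ ΔT = -13.72°C; T = -3.22°C
Environment:
  900–2300 m, environment: Δz = 1.4 km ⇒ ΔT = -8.96°C; T = 1.54°C
T_parcel − T_env = -3.22 − 1.54 = -4.76°C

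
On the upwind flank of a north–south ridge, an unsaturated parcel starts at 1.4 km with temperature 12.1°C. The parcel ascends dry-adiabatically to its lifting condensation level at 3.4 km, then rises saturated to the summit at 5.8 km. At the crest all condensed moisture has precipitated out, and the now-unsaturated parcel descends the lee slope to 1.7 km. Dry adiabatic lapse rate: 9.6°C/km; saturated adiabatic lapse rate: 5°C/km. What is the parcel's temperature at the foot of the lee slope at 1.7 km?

1400 → 3400 m (dry, 9.6°C/km): ΔT = -9.6 × 2 = -19.2°C → T = -7.1°C
3400 → 5800 m (saturated, 5°C/km): ΔT = -5 × 2.4 = -12°C → T = -19.1°C
5800 → 1700 m (dry descent, 9.6°C/km): ΔT = +9.6 × 4.1 = +39.36°C → T = 20.26°C

20.26°C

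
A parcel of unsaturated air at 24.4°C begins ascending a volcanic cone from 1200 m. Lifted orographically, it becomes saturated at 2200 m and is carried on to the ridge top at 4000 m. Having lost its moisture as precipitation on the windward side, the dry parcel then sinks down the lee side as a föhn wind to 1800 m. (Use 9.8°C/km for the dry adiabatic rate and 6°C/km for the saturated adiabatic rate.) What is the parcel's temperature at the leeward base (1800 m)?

1200 → 2200 m (dry, 9.8°C/km): ΔT = -9.8 × 1 = -9.8°C → T = 14.6°C
2200 → 4000 m (saturated, 6°C/km): ΔT = -6 × 1.8 = -10.8°C → T = 3.8°C
4000 → 1800 m (dry descent, 9.8°C/km): ΔT = +9.8 × 2.2 = +21.56°C → T = 25.36°C

25.36°C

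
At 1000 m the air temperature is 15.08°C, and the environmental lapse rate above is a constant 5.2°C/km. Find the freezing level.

Height above start = (15.08 − 0) / 5.2 = 2.9 km
Altitude = 1000 m + 2900 m = 3900 m

3900 m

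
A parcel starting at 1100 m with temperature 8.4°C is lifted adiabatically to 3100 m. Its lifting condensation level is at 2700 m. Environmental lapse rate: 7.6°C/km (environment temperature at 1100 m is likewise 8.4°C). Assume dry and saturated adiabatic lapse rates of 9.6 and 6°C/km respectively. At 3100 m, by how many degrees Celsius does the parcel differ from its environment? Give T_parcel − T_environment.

Parcel:
  From 1100 m to 2700 m (dry): cools by 9.6 × 1.6 = 15.36°C, giving -6.96°C.
  From 2700 m to 3100 m (saturated): cools by 6 × 0.4 = 2.4°C, giving -9.36°C.
Environment:
  From 1100 m to 3100 m (environment): cools by 7.6 × 2 = 15.2°C, giving -6.8°C.
T_parcel − T_env = -9.36 − (-6.8) = -2.56°C

-2.56°C (parcel cooler than environment)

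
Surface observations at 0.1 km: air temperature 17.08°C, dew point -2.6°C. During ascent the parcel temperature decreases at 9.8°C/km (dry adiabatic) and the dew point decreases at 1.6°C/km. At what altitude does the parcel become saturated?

2.5 km

T and T_d converge at 9.8 − 1.6 = 8.2°C per km
Height above start = (17.08 − (-2.6)) / 8.2 = 2.4 km
LCL altitude = 100 m + 2400 m = 2500 m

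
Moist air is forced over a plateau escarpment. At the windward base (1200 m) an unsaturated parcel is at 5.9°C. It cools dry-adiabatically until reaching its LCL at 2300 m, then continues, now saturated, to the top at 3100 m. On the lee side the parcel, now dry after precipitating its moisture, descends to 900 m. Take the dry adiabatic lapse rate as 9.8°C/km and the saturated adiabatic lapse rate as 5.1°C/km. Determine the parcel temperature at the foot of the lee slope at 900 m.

1200–2300 m, dry: Δz = 1.1 km ⇒ ΔT = -10.78°C; T = -4.88°C
2300–3100 m, saturated: Δz = 0.8 km ⇒ ΔT = -4.08°C; T = -8.96°C
3100–900 m, dry descent: Δz = 2.2 km ⇒ ΔT = +21.56°C; T = 12.6°C

12.6°C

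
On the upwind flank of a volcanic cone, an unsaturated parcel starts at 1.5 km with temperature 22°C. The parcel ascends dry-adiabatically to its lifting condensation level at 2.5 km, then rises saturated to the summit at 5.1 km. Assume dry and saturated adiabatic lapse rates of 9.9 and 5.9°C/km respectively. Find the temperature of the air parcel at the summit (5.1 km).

-3.24°C

1500–2500 m, dry: Δz = 1 km ⇒ ΔT = -9.9°C; T = 12.1°C
2500–5100 m, saturated: Δz = 2.6 km ⇒ ΔT = -15.34°C; T = -3.24°C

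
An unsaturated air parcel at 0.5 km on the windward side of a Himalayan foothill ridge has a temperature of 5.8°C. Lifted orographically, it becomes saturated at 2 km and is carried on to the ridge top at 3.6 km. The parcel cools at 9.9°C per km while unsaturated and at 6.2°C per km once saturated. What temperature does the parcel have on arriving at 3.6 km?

From 500 m to 2000 m (dry): cools by 9.9 × 1.5 = 14.85°C, giving -9.05°C.
From 2000 m to 3600 m (saturated): cools by 6.2 × 1.6 = 9.92°C, giving -18.97°C.

-18.97°C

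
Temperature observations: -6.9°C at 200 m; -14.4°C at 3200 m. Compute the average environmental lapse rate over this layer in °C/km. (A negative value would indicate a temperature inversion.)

2.5°C/km

Γ = −ΔT/Δz = (-6.9 − (-14.4)) / (3200 − 200) m
  = 7.5°C / 3 km = 2.5°C/km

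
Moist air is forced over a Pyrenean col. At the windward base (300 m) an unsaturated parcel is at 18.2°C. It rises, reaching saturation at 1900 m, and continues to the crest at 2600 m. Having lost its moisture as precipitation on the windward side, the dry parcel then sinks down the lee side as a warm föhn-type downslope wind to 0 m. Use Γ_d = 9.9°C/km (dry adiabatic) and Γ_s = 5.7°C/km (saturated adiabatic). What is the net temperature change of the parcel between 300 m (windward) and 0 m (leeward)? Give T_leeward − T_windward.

Dry to 1900 m: -9.9 × 1.6 km = -15.84°C, so T = 2.36°C.
Saturated to 2600 m: -5.7 × 0.7 km = -3.99°C, so T = -1.63°C.
Dry descent to 0 m: +9.9 × 2.6 km = +25.74°C, so T = 24.11°C.
Net change vs windward start: 24.11 − 18.2 = +5.91°C

+5.91°C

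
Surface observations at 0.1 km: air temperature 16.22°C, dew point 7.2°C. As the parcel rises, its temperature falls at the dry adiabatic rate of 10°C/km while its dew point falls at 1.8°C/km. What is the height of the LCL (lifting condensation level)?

T and T_d converge at 10 − 1.8 = 8.2°C per km
Height above start = (16.22 − 7.2) / 8.2 = 1.1 km
LCL altitude = 100 m + 1100 m = 1200 m

1.2 km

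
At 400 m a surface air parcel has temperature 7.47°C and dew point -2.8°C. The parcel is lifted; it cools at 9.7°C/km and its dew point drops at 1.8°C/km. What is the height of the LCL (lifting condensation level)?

T and T_d converge at 9.7 − 1.8 = 7.9°C per km
Height above start = (7.47 − (-2.8)) / 7.9 = 1.3 km
LCL altitude = 400 m + 1300 m = 1700 m

1700 m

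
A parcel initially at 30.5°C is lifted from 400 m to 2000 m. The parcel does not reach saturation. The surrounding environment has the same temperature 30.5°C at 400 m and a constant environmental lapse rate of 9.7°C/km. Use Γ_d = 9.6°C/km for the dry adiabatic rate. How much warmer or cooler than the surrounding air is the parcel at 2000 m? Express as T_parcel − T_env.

+0.16°C (parcel warmer than environment)

Parcel:
  400 → 2000 m (dry, 9.6°C/km): ΔT = -9.6 × 1.6 = -15.36°C → T = 15.14°C
Environment:
  400 → 2000 m (environment, 9.7°C/km): ΔT = -9.7 × 1.6 = -15.52°C → T = 14.98°C
T_parcel − T_env = 15.14 − 14.98 = +0.16°C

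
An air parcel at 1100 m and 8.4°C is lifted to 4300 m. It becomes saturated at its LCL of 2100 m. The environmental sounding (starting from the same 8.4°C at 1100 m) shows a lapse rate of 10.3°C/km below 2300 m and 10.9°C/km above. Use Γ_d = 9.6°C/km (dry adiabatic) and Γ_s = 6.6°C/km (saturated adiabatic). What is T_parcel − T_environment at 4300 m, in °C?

Parcel:
  1100–2100 m, dry: Δz = 1 km ⇒ ΔT = -9.6°C; T = -1.2°C
  2100–4300 m, saturated: Δz = 2.2 km ⇒ ΔT = -14.52°C; T = -15.72°C
Environment:
  1100–2300 m, environment, lower layer: Δz = 1.2 km ⇒ ΔT = -12.36°C; T = -3.96°C
  2300–4300 m, environment, upper layer: Δz = 2 km ⇒ ΔT = -21.8°C; T = -25.76°C
T_parcel − T_env = -15.72 − (-25.76) = +10.04°C

+10.04°C (parcel warmer than environment)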